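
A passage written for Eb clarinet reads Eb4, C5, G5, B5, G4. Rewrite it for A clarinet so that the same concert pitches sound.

Bbb4 Gb5 Db6 F6 Db5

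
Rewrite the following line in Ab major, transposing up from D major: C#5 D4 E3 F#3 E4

From D up to Ab is a diminished fifth; apply that to each pitch.
C#5 becomes G5
D4 becomes Ab4
E3 becomes Bb3
F#3 becomes C4
E4 becomes Bb4

G5 Ab4 Bb3 C4 Bb4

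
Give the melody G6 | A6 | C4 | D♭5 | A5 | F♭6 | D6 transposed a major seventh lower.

G6 -> Ab5
A6 -> Bb5
C4 -> Db3
Db5 -> Ebb4
A5 -> Bb4
Fb6 -> Gbb5
D6 -> Eb5

Ab5 Bb5 Db3 Ebb4 Bb4 Gbb5 Eb5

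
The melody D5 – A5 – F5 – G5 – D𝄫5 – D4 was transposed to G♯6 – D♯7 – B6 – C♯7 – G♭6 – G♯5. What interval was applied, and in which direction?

Take the first pair: D5 → G#6. D to G spans 11 letter names, so the interval is some kind of eleventh.
D5 to G#6 is 18 semitones, which makes it an augmented eleventh; the second version is higher, so the direction is up.
Checking another pair — D4 → G#5 — gives the same interval.

up an augmented eleventh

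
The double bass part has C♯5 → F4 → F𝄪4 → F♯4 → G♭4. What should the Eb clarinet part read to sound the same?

A#3 D3 D##3 D#3 Eb3

First find concert pitch: the double bass sounds a perfect octave below written, so C♯5 F4 F𝄪4 F♯4 G♭4 sounds C#4 F3 F##3 F#3 Gb3.
Then write for Eb clarinet: it sounds a minor third above written, so the part must be a minor third below concert.
C#4 → A#3
F3 → D3
F##3 → D##3
F#3 → D#3
Gb3 → Eb3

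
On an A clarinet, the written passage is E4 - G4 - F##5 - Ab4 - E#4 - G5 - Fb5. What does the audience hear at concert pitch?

The A clarinet sounds a minor third below written, so transpose each written note down a minor third.
E4 becomes C#4
G4 becomes E4
F##5 becomes D##5
Ab4 becomes F4
E#4 becomes C##4
G5 becomes E5
Fb5 becomes Db5

C#4 E4 D##5 F4 C##4 E5 Db5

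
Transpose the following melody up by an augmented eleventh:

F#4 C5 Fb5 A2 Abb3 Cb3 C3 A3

F#4 -> B#5
C5 -> F#6
Fb5 -> Bb6
A2 -> D#4
Abb3 -> Db5
Cb3 -> F4
C3 -> F#4
A3 -> D#5

B#5 F#6 Bb6 D#4 Db5 F4 F#4 D#5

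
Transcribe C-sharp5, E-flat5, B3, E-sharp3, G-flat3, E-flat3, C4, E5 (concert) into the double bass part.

C#6 Eb6 B4 E#4 Gb4 Eb4 C5 E6

Written C4 sounds as C3 on the double bass, so concert pitches are written a perfect octave up.
C#5 -> C#6
Eb5 -> Eb6
B3 -> B4
E#3 -> E#4
Gb3 -> Gb4
Eb3 -> Eb4
C4 -> C5
E5 -> E6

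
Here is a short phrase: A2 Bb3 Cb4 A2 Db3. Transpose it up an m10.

C4 Db5 Ebb5 C4 Fb4

A2: a tenth up reaches C, and 15 semitones makes it C4.
Bb3: a tenth up reaches D, and 15 semitones makes it Db5.
A minor tenth up from Cb4 gives Ebb5.
A2: a tenth up reaches C, and 15 semitones makes it C4.
Db3 up a minor tenth is Fb4.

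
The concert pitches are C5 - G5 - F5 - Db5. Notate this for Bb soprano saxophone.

D5 A5 G5 Eb5

Written C4 sounds as Bb3 on the Bb soprano saxophone, so concert pitches are written a major second up.
C5 → D5
G5 → A5
F5 → G5
Db5 → Eb5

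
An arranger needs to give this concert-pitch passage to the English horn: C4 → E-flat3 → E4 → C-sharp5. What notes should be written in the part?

Written C4 sounds as F3 on the English horn, so concert pitches are written a perfect fifth up.
C4 gives G4
Eb3 gives Bb3
E4 gives B4
C#5 gives G#5

G4 Bb3 B4 G#5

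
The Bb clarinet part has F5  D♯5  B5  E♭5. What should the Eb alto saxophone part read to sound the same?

First find concert pitch: the Bb clarinet sounds a major second below written, so F5 D♯5 B5 E♭5 sounds Eb5 C#5 A5 Db5.
Then write for Eb alto saxophone: it sounds a major sixth below written, so the part must be a major sixth above concert.
Eb5 → C6
C#5 → A#5
A5 → F#6
Db5 → Bb5

C6 A#5 F#6 Bb5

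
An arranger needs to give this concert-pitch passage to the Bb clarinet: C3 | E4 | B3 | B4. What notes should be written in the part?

The Bb clarinet sounds a major second below written, so the written part must be a major second above concert — transpose each note up.
C3 -> D3
E4 -> F#4
B3 -> C#4
B4 -> C#5

D3 F#4 C#4 C#5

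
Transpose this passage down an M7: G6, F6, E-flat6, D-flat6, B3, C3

G6 -> Ab5
F6 -> Gb5
Eb6 -> Fb5
Db6 -> Ebb5
B3 -> C3
C3 -> Db2

Ab5 Gb5 Fb5 Ebb5 C3 Db2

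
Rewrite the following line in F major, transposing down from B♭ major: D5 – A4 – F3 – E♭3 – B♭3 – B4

A4 E4 C3 Bb2 F3 F#4

B♭ major to F major down is a perfect fourth, so every note moves down by that interval.
D5 to A4
A4 to E4
F3 to C3
Eb3 to Bb2
Bb3 to F3
B4 to F#4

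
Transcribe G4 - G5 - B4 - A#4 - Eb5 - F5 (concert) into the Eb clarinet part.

E4 E5 G#4 F##4 C5 D5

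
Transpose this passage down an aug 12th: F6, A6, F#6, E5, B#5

Bbb4 Db5 Bb4 Ab3 E4

F6 down an augmented twelfth is Bbb4.
An augmented twelfth down from A6 gives Db5.
F#6 down an augmented twelfth is Bb4.
E5 down an augmented twelfth is Ab3.
B#5 down an augmented twelfth is E4.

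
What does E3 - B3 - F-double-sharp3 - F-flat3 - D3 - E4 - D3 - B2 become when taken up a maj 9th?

F#4 C#5 G##4 Gb4 E4 F#5 E4 C#4

E3 up a major ninth is F#4.
B3 up a major ninth is C#5.
F##3 up a major ninth is G##4.
Fb3: a ninth up reaches G, and 14 semitones makes it Gb4.
D3: a ninth up reaches E, and 14 semitones makes it E4.
E4: a ninth up reaches F, and 14 semitones makes it F#5.
D3: a ninth up reaches E, and 14 semitones makes it E4.
B2 up a major ninth is C#4.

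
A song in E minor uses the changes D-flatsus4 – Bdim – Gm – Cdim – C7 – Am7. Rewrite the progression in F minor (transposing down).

E minor down to F minor is a major seventh; each chord root moves by that interval while the quality stays the same.
D-flatsus4: root D-flat down a major seventh → Ebb, giving Ebbsus4.
Bdim: root B down a major seventh → C, giving Cdim.
Gm: root G down a major seventh → Ab, giving Abm.
Cdim: root C down a major seventh → Db, giving Dbdim.
C7: root C down a major seventh → Db, giving Db7.
Am7: root A down a major seventh → Bb, giving Bbm7.

Ebbsus4 Cdim Abm Dbdim Db7 Bbm7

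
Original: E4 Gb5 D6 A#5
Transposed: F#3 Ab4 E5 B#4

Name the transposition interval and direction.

From E4 to F#3 is 7 letter names — a seventh of some quality.
F#3 to E4 is 10 semitones, which makes it a minor seventh; the second version is lower, so the direction is down.
Checking another pair — A#5 → B#4 — gives the same interval.

down a minor seventh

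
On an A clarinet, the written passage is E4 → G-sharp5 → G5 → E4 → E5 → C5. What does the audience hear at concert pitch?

The A clarinet sounds a minor third below written, so transpose each written note down a minor third.
E4 -> C#4
G#5 -> E#5
G5 -> E5
E4 -> C#4
E5 -> C#5
C5 -> A4

C#4 E#5 E5 C#4 C#5 A4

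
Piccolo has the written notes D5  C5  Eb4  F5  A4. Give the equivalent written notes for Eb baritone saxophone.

B7 A7 C7 D8 F#7

First find concert pitch: the piccolo sounds a perfect octave above written, so D5 C5 Eb4 F5 A4 sounds D6 C6 Eb5 F6 A5.
Then write for Eb baritone saxophone: it sounds a major thirteenth below written, so the part must be a major thirteenth above concert.
D6 → B7
C6 → A7
Eb5 → C7
F6 → D8
A5 → F#7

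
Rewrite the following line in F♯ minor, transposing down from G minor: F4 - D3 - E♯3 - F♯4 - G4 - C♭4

From G down to F♯ is a minor second; apply that to each pitch.
F4 gives E4
D3 gives C#3
E#3 gives D##3
F#4 gives E#4
G4 gives F#4
Cb4 gives Bb3

E4 C#3 D##3 E#4 F#4 Bb3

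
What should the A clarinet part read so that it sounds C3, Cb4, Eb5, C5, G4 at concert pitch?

Eb3 Ebb4 Gb5 Eb5 Bb4

The A clarinet sounds a minor third below written, so the written part must be a minor third above concert — transpose each note up.
C3 becomes Eb3
Cb4 becomes Ebb4
Eb5 becomes Gb5
C5 becomes Eb5
G4 becomes Bb4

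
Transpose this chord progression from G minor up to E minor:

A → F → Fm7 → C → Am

F# D Dm7 A F#m

G minor up to E minor is a major sixth; each chord root moves by that interval while the quality stays the same.
A: root A up a major sixth → F#, giving F#.
F: root F up a major sixth → D, giving D.
Fm7: root F up a major sixth → D, giving Dm7.
C: root C up a major sixth → A, giving A.
Am: root A up a major sixth → F#, giving F#m.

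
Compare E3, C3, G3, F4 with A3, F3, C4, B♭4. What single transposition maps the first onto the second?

From E3 to A3 is 4 letter names — a fourth of some quality.
E3 to A3 is 5 semitones, which makes it a perfect fourth; the second version is higher, so the direction is up.
Checking another pair — F4 → Bb4 — gives the same interval.

up a perfect fourth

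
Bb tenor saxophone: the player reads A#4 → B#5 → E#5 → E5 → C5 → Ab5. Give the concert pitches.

Written C4 on the Bb tenor saxophone sounds as Bb2, a major ninth lower; apply that shift to every note.
A#4 to G#3
B#5 to A#4
E#5 to D#4
E5 to D4
C5 to Bb3
Ab5 to Gb4

G#3 A#4 D#4 D4 Bb3 Gb4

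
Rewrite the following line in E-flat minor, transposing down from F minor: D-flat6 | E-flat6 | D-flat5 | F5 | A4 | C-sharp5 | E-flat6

Cb6 Db6 Cb5 Eb5 G4 B4 Db6

From F down to E-flat is a major second; apply that to each pitch.
Db6 to Cb6
Eb6 to Db6
Db5 to Cb5
F5 to Eb5
A4 to G4
C#5 to B4
Eb6 to Db6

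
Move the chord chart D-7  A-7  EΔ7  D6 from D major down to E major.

D major down to E major is a minor seventh; each chord root moves by that interval while the quality stays the same.
D-7: root D down a minor seventh → E, giving E-7.
A-7: root A down a minor seventh → B, giving B-7.
EΔ7: root E down a minor seventh → F#, giving F#Δ7.
D6: root D down a minor seventh → E, giving E6.

E-7 B-7 F#Δ7 E6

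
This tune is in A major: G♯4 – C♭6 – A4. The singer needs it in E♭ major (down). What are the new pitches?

D4 Gbb5 Eb4

From A down to E♭ is an augmented fourth; apply that to each pitch.
G#4 gives D4
Cb6 gives Gbb5
A4 gives Eb4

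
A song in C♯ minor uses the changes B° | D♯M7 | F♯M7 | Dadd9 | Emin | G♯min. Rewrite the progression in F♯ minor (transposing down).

C♯ minor down to F♯ minor is a perfect fifth; each chord root moves by that interval while the quality stays the same.
B°: root B down a perfect fifth → E, giving E°.
D♯M7: root D♯ down a perfect fifth → G#, giving G#M7.
F♯M7: root F♯ down a perfect fifth → B, giving BM7.
Dadd9: root D down a perfect fifth → G, giving Gadd9.
Emin: root E down a perfect fifth → A, giving Amin.
G♯min: root G♯ down a perfect fifth → C#, giving C#min.

E° G#M7 BM7 Gadd9 Amin C#min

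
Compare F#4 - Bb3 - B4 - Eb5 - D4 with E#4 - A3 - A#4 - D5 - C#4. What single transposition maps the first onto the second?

Take the first pair: F#4 → E#4. F to E spans 2 letter names, so the interval is some kind of second.
E#4 to F#4 is 1 semitone, which makes it a minor second; the second version is lower, so the direction is down.
Checking another pair — D4 → C#4 — gives the same interval.

down a minor second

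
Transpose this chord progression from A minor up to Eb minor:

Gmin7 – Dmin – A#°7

Dbmin7 Abmin E°7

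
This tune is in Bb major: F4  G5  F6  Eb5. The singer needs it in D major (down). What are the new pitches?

From Bb down to D is a minor sixth; apply that to each pitch.
F4 becomes A3
G5 becomes B4
F6 becomes A5
Eb5 becomes G4

A3 B4 A5 G4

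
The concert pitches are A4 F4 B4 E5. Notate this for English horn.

E5 C5 F#5 B5

Written C4 sounds as F3 on the English horn, so concert pitches are written a perfect fifth up.
A4 to E5
F4 to C5
B4 to F#5
E5 to B5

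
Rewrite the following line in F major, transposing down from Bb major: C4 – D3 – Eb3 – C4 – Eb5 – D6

From Bb down to F is a perfect fourth; apply that to each pitch.
C4 to G3
D3 to A2
Eb3 to Bb2
C4 to G3
Eb5 to Bb4
D6 to A5

G3 A2 Bb2 G3 Bb4 A5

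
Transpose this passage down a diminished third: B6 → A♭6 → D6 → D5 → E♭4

G##6 F#6 B#5 B#4 C#4

B6 becomes G##6
Ab6 becomes F#6
D6 becomes B#5
D5 becomes B#4
Eb4 becomes C#4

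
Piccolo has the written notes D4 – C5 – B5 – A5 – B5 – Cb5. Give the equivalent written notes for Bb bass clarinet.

E6 D7 C#8 B7 C#8 Db7

First find concert pitch: the piccolo sounds a perfect octave above written, so D4 C5 B5 A5 B5 Cb5 sounds D5 C6 B6 A6 B6 Cb6.
Then write for Bb bass clarinet: it sounds a major ninth below written, so the part must be a major ninth above concert.
D5 → E6
C6 → D7
B6 → C#8
A6 → B7
B6 → C#8
Cb6 → Db7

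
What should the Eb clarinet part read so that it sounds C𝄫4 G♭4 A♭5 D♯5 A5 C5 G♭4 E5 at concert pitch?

Written C4 sounds as Eb4 on the Eb clarinet, so concert pitches are written a minor third down.
Cbb4 to Abb3
Gb4 to Eb4
Ab5 to F5
D#5 to B#4
A5 to F#5
C5 to A4
Gb4 to Eb4
E5 to C#5

Abb3 Eb4 F5 B#4 F#5 A4 Eb4 C#5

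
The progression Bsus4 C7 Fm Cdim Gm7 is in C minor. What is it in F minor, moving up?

Esus4 F7 Bbm Fdim Cm7

C minor up to F minor is a perfect fourth; each chord root moves by that interval while the quality stays the same.
Bsus4: root B up a perfect fourth → E, giving Esus4.
C7: root C up a perfect fourth → F, giving F7.
Fm: root F up a perfect fourth → Bb, giving Bbm.
Cdim: root C up a perfect fourth → F, giving Fdim.
Gm7: root G up a perfect fourth → C, giving Cm7.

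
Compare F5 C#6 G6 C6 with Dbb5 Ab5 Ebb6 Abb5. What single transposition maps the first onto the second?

down an augmented third

From F5 to Dbb5 is 3 letter names — a third of some quality.
Dbb5 to F5 is 5 semitones, which makes it an augmented third; the second version is lower, so the direction is down.
Checking another pair — C6 → Abb5 — gives the same interval.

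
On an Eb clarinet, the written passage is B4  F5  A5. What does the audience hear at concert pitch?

D5 Ab5 C6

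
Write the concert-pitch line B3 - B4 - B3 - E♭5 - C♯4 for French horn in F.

F#4 F#5 F#4 Bb5 G#4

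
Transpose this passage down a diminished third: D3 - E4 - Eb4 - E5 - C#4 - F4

A diminished third down from D3 gives B#2.
E4 down a diminished third is C##4.
A diminished third down from Eb4 gives C#4.
A diminished third down from E5 gives C##5.
C#4 down a diminished third is A##3.
A diminished third down from F4 gives D#4.

B#2 C##4 C#4 C##5 A##3 D#4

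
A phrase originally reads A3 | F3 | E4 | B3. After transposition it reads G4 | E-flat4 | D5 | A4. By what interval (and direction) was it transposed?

From A3 to G4 is 7 letter names — a seventh of some quality.
A3 to G4 is 10 semitones, which makes it a minor seventh; the second version is higher, so the direction is up.
Checking another pair — B3 → A4 — gives the same interval.

up a minor seventh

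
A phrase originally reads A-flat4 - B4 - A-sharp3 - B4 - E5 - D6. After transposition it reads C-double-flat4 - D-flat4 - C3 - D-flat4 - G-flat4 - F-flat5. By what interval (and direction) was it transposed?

From Ab4 to Cbb4 is 6 letter names — a sixth of some quality.
Cbb4 to Ab4 is 10 semitones, which makes it an augmented sixth; the second version is lower, so the direction is down.
Checking another pair — D6 → Fb5 — gives the same interval.

down an augmented sixth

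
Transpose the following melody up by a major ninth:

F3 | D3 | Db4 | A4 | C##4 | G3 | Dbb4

G4 E4 Eb5 B5 D##5 A4 Ebb5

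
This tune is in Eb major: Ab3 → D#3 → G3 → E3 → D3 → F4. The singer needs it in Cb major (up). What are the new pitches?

From Eb up to Cb is a minor sixth; apply that to each pitch.
Ab3 -> Fb4
D#3 -> B3
G3 -> Eb4
E3 -> C4
D3 -> Bb3
F4 -> Db5

Fb4 B3 Eb4 C4 Bb3 Db5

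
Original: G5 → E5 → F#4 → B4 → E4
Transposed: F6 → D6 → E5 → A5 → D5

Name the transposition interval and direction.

up a minor seventh

Take the first pair: G5 → F6. G to F spans 7 letter names, so the interval is some kind of seventh.
G5 to F6 is 10 semitones, which makes it a minor seventh; the second version is higher, so the direction is up.
Checking another pair — E4 → D5 — gives the same interval.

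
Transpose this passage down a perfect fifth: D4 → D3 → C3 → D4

G3 G2 F2 G3

D4 gives G3
D3 gives G2
C3 gives F2
D4 gives G3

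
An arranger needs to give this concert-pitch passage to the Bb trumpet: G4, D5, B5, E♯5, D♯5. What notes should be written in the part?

A4 E5 C#6 F##5 E#5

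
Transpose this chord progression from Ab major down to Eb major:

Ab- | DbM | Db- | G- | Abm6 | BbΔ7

Ab major down to Eb major is a perfect fourth; each chord root moves by that interval while the quality stays the same.
Ab-: root Ab down a perfect fourth → Eb, giving Eb-.
DbM: root Db down a perfect fourth → Ab, giving AbM.
Db-: root Db down a perfect fourth → Ab, giving Ab-.
G-: root G down a perfect fourth → D, giving D-.
Abm6: root Ab down a perfect fourth → Eb, giving Ebm6.
BbΔ7: root Bb down a perfect fourth → F, giving FΔ7.

Eb- AbM Ab- D- Ebm6 FΔ7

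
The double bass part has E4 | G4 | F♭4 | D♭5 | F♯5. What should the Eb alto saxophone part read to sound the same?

C#4 E4 Db4 Bb4 D#5

First find concert pitch: the double bass sounds a perfect octave below written, so E4 G4 F♭4 D♭5 F♯5 sounds E3 G3 Fb3 Db4 F#4.
Then write for Eb alto saxophone: it sounds a major sixth below written, so the part must be a major sixth above concert.
E3 → C#4
G3 → E4
Fb3 → Db4
Db4 → Bb4
F#4 → D#5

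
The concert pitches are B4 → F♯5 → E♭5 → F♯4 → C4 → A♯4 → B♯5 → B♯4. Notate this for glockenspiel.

B2 F#3 Eb3 F#2 C2 A#2 B#3 B#2

The glockenspiel sounds a perfect fifteenth above written, so the written part must be a perfect fifteenth below concert — transpose each note down.
B4 to B2
F#5 to F#3
Eb5 to Eb3
F#4 to F#2
C4 to C2
A#4 to A#2
B#5 to B#3
B#4 to B#2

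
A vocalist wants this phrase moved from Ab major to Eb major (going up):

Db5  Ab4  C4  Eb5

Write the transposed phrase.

Ab5 Eb5 G4 Bb5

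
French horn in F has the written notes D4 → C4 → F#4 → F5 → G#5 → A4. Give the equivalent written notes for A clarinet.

First find concert pitch: the French horn in F sounds a perfect fifth below written, so D4 C4 F#4 F5 G#5 A4 sounds G3 F3 B3 Bb4 C#5 D4.
Then write for A clarinet: it sounds a minor third below written, so the part must be a minor third above concert.
G3 → Bb3
F3 → Ab3
B3 → D4
Bb4 → Db5
C#5 → E5
D4 → F4

Bb3 Ab3 D4 Db5 E5 F4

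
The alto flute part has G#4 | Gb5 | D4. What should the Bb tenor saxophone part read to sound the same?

E#5 Eb6 B4

First find concert pitch: the alto flute sounds a perfect fourth below written, so G#4 Gb5 D4 sounds D#4 Db5 A3.
Then write for Bb tenor saxophone: it sounds a major ninth below written, so the part must be a major ninth above concert.
D#4 → E#5
Db5 → Eb6
A3 → B4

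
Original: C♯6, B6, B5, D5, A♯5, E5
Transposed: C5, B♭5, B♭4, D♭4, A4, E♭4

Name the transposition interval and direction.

down an augmented octave

From C#6 to C5 is 8 letter names — an octave of some quality.
C5 to C#6 is 13 semitones, which makes it an augmented octave; the second version is lower, so the direction is down.
Checking another pair — E5 → Eb4 — gives the same interval.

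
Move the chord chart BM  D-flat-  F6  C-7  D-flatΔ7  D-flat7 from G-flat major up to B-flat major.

G-flat major up to B-flat major is a major third; each chord root moves by that interval while the quality stays the same.
BM: root B up a major third → D#, giving D#M.
D-flat-: root D-flat up a major third → F, giving F-.
F6: root F up a major third → A, giving A6.
C-7: root C up a major third → E, giving E-7.
D-flatΔ7: root D-flat up a major third → F, giving FΔ7.
D-flat7: root D-flat up a major third → F, giving F7.

D#M F- A6 E-7 FΔ7 F7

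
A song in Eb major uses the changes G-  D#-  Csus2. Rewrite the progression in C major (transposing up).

E- B#- Asus2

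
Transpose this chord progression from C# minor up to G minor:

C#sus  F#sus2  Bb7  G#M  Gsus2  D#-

C# minor up to G minor is a diminished fifth; each chord root moves by that interval while the quality stays the same.
C#sus: root C# up a diminished fifth → G, giving Gsus.
F#sus2: root F# up a diminished fifth → C, giving Csus2.
Bb7: root Bb up a diminished fifth → Fb, giving Fb7.
G#M: root G# up a diminished fifth → D, giving DM.
Gsus2: root G up a diminished fifth → Db, giving Dbsus2.
D#-: root D# up a diminished fifth → A, giving A-.

Gsus Csus2 Fb7 DM Dbsus2 A-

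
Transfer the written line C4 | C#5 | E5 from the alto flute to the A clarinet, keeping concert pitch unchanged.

Bb3 B4 D5

First find concert pitch: the alto flute sounds a perfect fourth below written, so C4 C#5 E5 sounds G3 G#4 B4.
Then write for A clarinet: it sounds a minor third below written, so the part must be a minor third above concert.
G3 → Bb3
G#4 → B4
B4 → D5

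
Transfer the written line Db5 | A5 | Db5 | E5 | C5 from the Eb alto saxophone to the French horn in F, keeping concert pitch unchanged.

Cb5 G5 Cb5 D5 Bb4

First find concert pitch: the Eb alto saxophone sounds a major sixth below written, so Db5 A5 Db5 E5 C5 sounds Fb4 C5 Fb4 G4 Eb4.
Then write for French horn in F: it sounds a perfect fifth below written, so the part must be a perfect fifth above concert.
Fb4 → Cb5
C5 → G5
Fb4 → Cb5
G4 → D5
Eb4 → Bb4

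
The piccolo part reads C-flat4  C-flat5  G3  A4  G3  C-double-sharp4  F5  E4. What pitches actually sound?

Cb5 Cb6 G4 A5 G4 C##5 F6 E5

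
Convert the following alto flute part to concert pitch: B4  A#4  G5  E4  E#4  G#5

Written C4 on the alto flute sounds as G3, a perfect fourth lower; apply that shift to every note.
B4 becomes F#4
A#4 becomes E#4
G5 becomes D5
E4 becomes B3
E#4 becomes B#3
G#5 becomes D#5

F#4 E#4 D5 B3 B#3 D#5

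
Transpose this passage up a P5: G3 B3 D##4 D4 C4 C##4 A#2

D4 F#4 A##4 A4 G4 G##4 E#3

G3: a fifth up reaches D, and 7 semitones makes it D4.
B3: a fifth up reaches F, and 7 semitones makes it F#4.
A perfect fifth up from D##4 gives A##4.
D4: a fifth up reaches A, and 7 semitones makes it A4.
C4 up a perfect fifth is G4.
A perfect fifth up from C##4 gives G##4.
A#2 up a perfect fifth is E#3.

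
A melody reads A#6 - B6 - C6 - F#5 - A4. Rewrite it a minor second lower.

A#6 becomes G##6
B6 becomes A#6
C6 becomes B5
F#5 becomes E#5
A4 becomes G#4

G##6 A#6 B5 E#5 G#4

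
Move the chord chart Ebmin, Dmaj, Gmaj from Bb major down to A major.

Dmin C#maj F#maj

Bb major down to A major is a minor second; each chord root moves by that interval while the quality stays the same.
Ebmin: root Eb down a minor second → D, giving Dmin.
Dmaj: root D down a minor second → C#, giving C#maj.
Gmaj: root G down a minor second → F#, giving F#maj.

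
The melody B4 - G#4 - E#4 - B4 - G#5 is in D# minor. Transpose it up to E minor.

C5 A4 F#4 C5 A5

From D# up to E is a minor second; apply that to each pitch.
B4 → C5
G#4 → A4
E#4 → F#4
B4 → C5
G#5 → A5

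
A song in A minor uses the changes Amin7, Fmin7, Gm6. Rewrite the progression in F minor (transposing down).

Fmin7 Dbmin7 Ebm6

A minor down to F minor is a major third; each chord root moves by that interval while the quality stays the same.
Amin7: root A down a major third → F, giving Fmin7.
Fmin7: root F down a major third → Db, giving Dbmin7.
Gm6: root G down a major third → Eb, giving Ebm6.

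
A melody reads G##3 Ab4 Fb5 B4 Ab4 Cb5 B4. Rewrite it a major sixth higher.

E##4 F5 Db6 G#5 F5 Ab5 G#5

G##3 up a major sixth is E##4.
Ab4: a sixth up reaches F, and 9 semitones makes it F5.
Fb5: a sixth up reaches D, and 9 semitones makes it Db6.
B4 up a major sixth is G#5.
A major sixth up from Ab4 gives F5.
Cb5 up a major sixth is Ab5.
B4 up a major sixth is G#5.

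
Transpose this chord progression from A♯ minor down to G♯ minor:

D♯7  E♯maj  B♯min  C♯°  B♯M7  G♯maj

A♯ minor down to G♯ minor is a major second; each chord root moves by that interval while the quality stays the same.
D♯7: root D♯ down a major second → C#, giving C#7.
E♯maj: root E♯ down a major second → D#, giving D#maj.
B♯min: root B♯ down a major second → A#, giving A#min.
C♯°: root C♯ down a major second → B, giving B°.
B♯M7: root B♯ down a major second → A#, giving A#M7.
G♯maj: root G♯ down a major second → F#, giving F#maj.

C#7 D#maj A#min B° A#M7 F#maj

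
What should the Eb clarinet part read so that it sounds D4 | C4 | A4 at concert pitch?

The Eb clarinet sounds a minor third above written, so the written part must be a minor third below concert — transpose each note down.
D4 gives B3
C4 gives A3
A4 gives F#4

B3 A3 F#4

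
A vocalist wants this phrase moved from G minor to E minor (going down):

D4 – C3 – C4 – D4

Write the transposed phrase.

B3 A2 A3 B3

G minor to E minor down is a minor third, so every note moves down by that interval.
D4 -> B3
C3 -> A2
C4 -> A3
D4 -> B3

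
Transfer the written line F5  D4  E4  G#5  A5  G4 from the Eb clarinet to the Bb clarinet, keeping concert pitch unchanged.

Bb5 G4 A4 C#6 D6 C5

First find concert pitch: the Eb clarinet sounds a minor third above written, so F5 D4 E4 G#5 A5 G4 sounds Ab5 F4 G4 B5 C6 Bb4.
Then write for Bb clarinet: it sounds a major second below written, so the part must be a major second above concert.
Ab5 → Bb5
F4 → G4
G4 → A4
B5 → C#6
C6 → D6
Bb4 → C5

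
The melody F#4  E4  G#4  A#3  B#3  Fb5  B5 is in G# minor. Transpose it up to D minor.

C5 Bb4 D5 E4 F#4 Cbb6 F6

From G# up to D is a diminished fifth; apply that to each pitch.
F#4 to C5
E4 to Bb4
G#4 to D5
A#3 to E4
B#3 to F#4
Fb5 to Cbb6
B5 to F6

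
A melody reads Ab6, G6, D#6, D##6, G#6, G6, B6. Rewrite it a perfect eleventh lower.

Ab6 to Eb5
G6 to D5
D#6 to A#4
D##6 to A##4
G#6 to D#5
G6 to D5
B6 to F#5

Eb5 D5 A#4 A##4 D#5 D5 F#5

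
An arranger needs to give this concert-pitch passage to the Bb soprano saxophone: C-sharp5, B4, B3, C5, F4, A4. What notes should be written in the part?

The Bb soprano saxophone sounds a major second below written, so the written part must be a major second above concert — transpose each note up.
C#5 → D#5
B4 → C#5
B3 → C#4
C5 → D5
F4 → G4
A4 → B4

D#5 C#5 C#4 D5 G4 B4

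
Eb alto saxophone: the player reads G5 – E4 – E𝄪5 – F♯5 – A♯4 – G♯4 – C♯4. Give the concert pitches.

Bb4 G3 G##4 A4 C#4 B3 E3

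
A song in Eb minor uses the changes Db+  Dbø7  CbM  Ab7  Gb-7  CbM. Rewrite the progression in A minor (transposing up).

G+ Gø7 FM D7 C-7 FM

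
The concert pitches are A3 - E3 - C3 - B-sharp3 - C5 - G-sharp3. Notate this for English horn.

E4 B3 G3 F##4 G5 D#4

Written C4 sounds as F3 on the English horn, so concert pitches are written a perfect fifth up.
A3 gives E4
E3 gives B3
C3 gives G3
B#3 gives F##4
C5 gives G5
G#3 gives D#4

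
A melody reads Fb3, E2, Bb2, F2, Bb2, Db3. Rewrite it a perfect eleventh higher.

Bbb4 A3 Eb4 Bb3 Eb4 Gb4

A perfect eleventh up from Fb3 gives Bbb4.
E2: an eleventh up reaches A, and 17 semitones makes it A3.
A perfect eleventh up from Bb2 gives Eb4.
F2: an eleventh up reaches B, and 17 semitones makes it Bb3.
A perfect eleventh up from Bb2 gives Eb4.
Db3: an eleventh up reaches G, and 17 semitones makes it Gb4.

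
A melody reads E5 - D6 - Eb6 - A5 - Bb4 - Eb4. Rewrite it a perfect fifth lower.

E5 gives A4
D6 gives G5
Eb6 gives Ab5
A5 gives D5
Bb4 gives Eb4
Eb4 gives Ab3

A4 G5 Ab5 D5 Eb4 Ab3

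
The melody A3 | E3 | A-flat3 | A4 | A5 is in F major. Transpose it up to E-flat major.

G4 D4 Gb4 G5 G6

From F up to E-flat is a minor seventh; apply that to each pitch.
A3 → G4
E3 → D4
Ab3 → Gb4
A4 → G5
A5 → G6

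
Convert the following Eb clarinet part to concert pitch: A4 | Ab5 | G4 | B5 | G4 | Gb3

C5 Cb6 Bb4 D6 Bb4 Bbb3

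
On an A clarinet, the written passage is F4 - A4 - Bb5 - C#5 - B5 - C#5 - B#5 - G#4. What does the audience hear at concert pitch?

The A clarinet sounds a minor third below written, so transpose each written note down a minor third.
F4 to D4
A4 to F#4
Bb5 to G5
C#5 to A#4
B5 to G#5
C#5 to A#4
B#5 to G##5
G#4 to E#4

D4 F#4 G5 A#4 G#5 A#4 G##5 E#4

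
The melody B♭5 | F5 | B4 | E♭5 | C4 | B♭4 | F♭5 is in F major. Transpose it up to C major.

F major to C major up is a perfect fifth, so every note moves up by that interval.
Bb5 becomes F6
F5 becomes C6
B4 becomes F#5
Eb5 becomes Bb5
C4 becomes G4
Bb4 becomes F5
Fb5 becomes Cb6

F6 C6 F#5 Bb5 G4 F5 Cb6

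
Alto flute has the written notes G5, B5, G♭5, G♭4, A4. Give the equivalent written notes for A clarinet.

F5 A5 Fb5 Fb4 G4

First find concert pitch: the alto flute sounds a perfect fourth below written, so G5 B5 G♭5 G♭4 A4 sounds D5 F#5 Db5 Db4 E4.
Then write for A clarinet: it sounds a minor third below written, so the part must be a minor third above concert.
D5 → F5
F#5 → A5
Db5 → Fb5
Db4 → Fb4
E4 → G4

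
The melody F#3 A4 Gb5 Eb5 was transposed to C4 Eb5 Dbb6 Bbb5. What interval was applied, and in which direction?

up a diminished fifth

From F#3 to C4 is 5 letter names — a fifth of some quality.
F#3 to C4 is 6 semitones, which makes it a diminished fifth; the second version is higher, so the direction is up.
Checking another pair — Eb5 → Bbb5 — gives the same interval.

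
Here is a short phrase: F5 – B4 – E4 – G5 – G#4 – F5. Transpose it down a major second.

Eb5 A4 D4 F5 F#4 Eb5

F5 → Eb5
B4 → A4
E4 → D4
G5 → F5
G#4 → F#4
F5 → Eb5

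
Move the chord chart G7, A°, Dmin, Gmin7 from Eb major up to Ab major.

Eb major up to Ab major is a perfect fourth; each chord root moves by that interval while the quality stays the same.
G7: root G up a perfect fourth → C, giving C7.
A°: root A up a perfect fourth → D, giving D°.
Dmin: root D up a perfect fourth → G, giving Gmin.
Gmin7: root G up a perfect fourth → C, giving Cmin7.

C7 D° Gmin Cmin7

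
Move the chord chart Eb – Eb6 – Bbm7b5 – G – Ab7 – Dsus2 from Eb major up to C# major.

C# C#6 G#m7b5 E# F#7 B#sus2

Eb major up to C# major is an augmented sixth; each chord root moves by that interval while the quality stays the same.
Eb: root Eb up an augmented sixth → C#, giving C#.
Eb6: root Eb up an augmented sixth → C#, giving C#6.
Bbm7b5: root Bb up an augmented sixth → G#, giving G#m7b5.
G: root G up an augmented sixth → E#, giving E#.
Ab7: root Ab up an augmented sixth → F#, giving F#7.
Dsus2: root D up an augmented sixth → B#, giving B#sus2.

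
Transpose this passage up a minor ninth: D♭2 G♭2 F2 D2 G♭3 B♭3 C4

Db2 -> Ebb3
Gb2 -> Abb3
F2 -> Gb3
D2 -> Eb3
Gb3 -> Abb4
Bb3 -> Cb5
C4 -> Db5

Ebb3 Abb3 Gb3 Eb3 Abb4 Cb5 Db5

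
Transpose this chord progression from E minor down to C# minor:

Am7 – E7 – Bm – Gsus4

E minor down to C# minor is a minor third; each chord root moves by that interval while the quality stays the same.
Am7: root A down a minor third → F#, giving F#m7.
E7: root E down a minor third → C#, giving C#7.
Bm: root B down a minor third → G#, giving G#m.
Gsus4: root G down a minor third → E, giving Esus4.

F#m7 C#7 G#m Esus4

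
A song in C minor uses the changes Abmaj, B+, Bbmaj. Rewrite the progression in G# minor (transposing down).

Emaj F##+ F#maj

C minor down to G# minor is a diminished fourth; each chord root moves by that interval while the quality stays the same.
Abmaj: root Ab down a diminished fourth → E, giving Emaj.
B+: root B down a diminished fourth → F##, giving F##+.
Bbmaj: root Bb down a diminished fourth → F#, giving F#maj.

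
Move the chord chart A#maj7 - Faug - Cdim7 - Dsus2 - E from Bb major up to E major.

D##maj7 Baug F#dim7 G#sus2 A#

Bb major up to E major is an augmented fourth; each chord root moves by that interval while the quality stays the same.
A#maj7: root A# up an augmented fourth → D##, giving D##maj7.
Faug: root F up an augmented fourth → B, giving Baug.
Cdim7: root C up an augmented fourth → F#, giving F#dim7.
Dsus2: root D up an augmented fourth → G#, giving G#sus2.
E: root E up an augmented fourth → A#, giving A#.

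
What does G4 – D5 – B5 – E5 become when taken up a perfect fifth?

D5 A5 F#6 B5

A perfect fifth up from G4 gives D5.
D5 up a perfect fifth is A5.
B5 up a perfect fifth is F#6.
E5 up a perfect fifth is B5.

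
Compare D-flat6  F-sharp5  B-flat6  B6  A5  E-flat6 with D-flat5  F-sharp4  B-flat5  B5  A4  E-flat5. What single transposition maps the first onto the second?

down a perfect octave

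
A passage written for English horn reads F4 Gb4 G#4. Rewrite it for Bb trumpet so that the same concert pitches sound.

First find concert pitch: the English horn sounds a perfect fifth below written, so F4 Gb4 G#4 sounds Bb3 Cb4 C#4.
Then write for Bb trumpet: it sounds a major second below written, so the part must be a major second above concert.
Bb3 → C4
Cb4 → Db4
C#4 → D#4

C4 Db4 D#4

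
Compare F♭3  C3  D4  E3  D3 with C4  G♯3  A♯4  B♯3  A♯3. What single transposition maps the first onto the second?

Take the first pair: Fb3 → C4. F to C spans 5 letter names, so the interval is some kind of fifth.
Fb3 to C4 is 8 semitones, which makes it an augmented fifth; the second version is higher, so the direction is up.
Checking another pair — D3 → A#3 — gives the same interval.

up an augmented fifth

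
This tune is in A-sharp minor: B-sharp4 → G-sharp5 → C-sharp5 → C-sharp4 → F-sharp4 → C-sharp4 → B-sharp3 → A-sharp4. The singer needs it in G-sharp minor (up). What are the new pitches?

A#5 F#6 B5 B4 E5 B4 A#4 G#5

From A-sharp up to G-sharp is a minor seventh; apply that to each pitch.
B#4 to A#5
G#5 to F#6
C#5 to B5
C#4 to B4
F#4 to E5
C#4 to B4
B#3 to A#4
A#4 to G#5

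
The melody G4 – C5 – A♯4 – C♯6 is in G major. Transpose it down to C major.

G major to C major down is a perfect fifth, so every note moves down by that interval.
G4 to C4
C5 to F4
A#4 to D#4
C#6 to F#5

C4 F4 D#4 F#5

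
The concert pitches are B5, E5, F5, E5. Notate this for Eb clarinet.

The Eb clarinet sounds a minor third above written, so the written part must be a minor third below concert — transpose each note down.
B5 -> G#5
E5 -> C#5
F5 -> D5
E5 -> C#5

G#5 C#5 D5 C#5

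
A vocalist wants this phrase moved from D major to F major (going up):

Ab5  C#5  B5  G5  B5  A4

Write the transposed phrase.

Cb6 E5 D6 Bb5 D6 C5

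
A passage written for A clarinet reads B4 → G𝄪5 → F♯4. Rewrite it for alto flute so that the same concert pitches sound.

C#5 A##5 G#4

First find concert pitch: the A clarinet sounds a minor third below written, so B4 G𝄪5 F♯4 sounds G#4 E##5 D#4.
Then write for alto flute: it sounds a perfect fourth below written, so the part must be a perfect fourth above concert.
G#4 → C#5
E##5 → A##5
D#4 → G#4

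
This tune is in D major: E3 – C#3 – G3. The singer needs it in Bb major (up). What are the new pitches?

C4 A3 Eb4

D major to Bb major up is a minor sixth, so every note moves up by that interval.
E3 becomes C4
C#3 becomes A3
G3 becomes Eb4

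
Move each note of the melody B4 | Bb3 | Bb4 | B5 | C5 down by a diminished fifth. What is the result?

E#4 E3 E4 E#5 F#4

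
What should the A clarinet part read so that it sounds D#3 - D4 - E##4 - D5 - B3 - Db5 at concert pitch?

Written C4 sounds as A3 on the A clarinet, so concert pitches are written a minor third up.
D#3 → F#3
D4 → F4
E##4 → G##4
D5 → F5
B3 → D4
Db5 → Fb5

F#3 F4 G##4 F5 D4 Fb5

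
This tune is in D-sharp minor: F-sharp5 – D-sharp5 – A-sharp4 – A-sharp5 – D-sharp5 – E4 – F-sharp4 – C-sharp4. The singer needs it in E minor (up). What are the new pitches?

D-sharp minor to E minor up is a minor second, so every note moves up by that interval.
F#5 -> G5
D#5 -> E5
A#4 -> B4
A#5 -> B5
D#5 -> E5
E4 -> F4
F#4 -> G4
C#4 -> D4

G5 E5 B4 B5 E5 F4 G4 D4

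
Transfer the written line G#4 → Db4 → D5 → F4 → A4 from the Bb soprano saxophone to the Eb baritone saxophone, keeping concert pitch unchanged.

First find concert pitch: the Bb soprano saxophone sounds a major second below written, so G#4 Db4 D5 F4 A4 sounds F#4 Cb4 C5 Eb4 G4.
Then write for Eb baritone saxophone: it sounds a major thirteenth below written, so the part must be a major thirteenth above concert.
F#4 → D#6
Cb4 → Ab5
C5 → A6
Eb4 → C6
G4 → E6

D#6 Ab5 A6 C6 E6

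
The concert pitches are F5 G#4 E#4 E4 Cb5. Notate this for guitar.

Written C4 sounds as C3 on the guitar, so concert pitches are written a perfect octave up.
F5 → F6
G#4 → G#5
E#4 → E#5
E4 → E5
Cb5 → Cb6

F6 G#5 E#5 E5 Cb6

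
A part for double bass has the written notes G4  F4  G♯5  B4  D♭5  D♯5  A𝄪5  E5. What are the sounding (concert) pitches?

The double bass sounds a perfect octave below written, so transpose each written note down a perfect octave.
G4 to G3
F4 to F3
G#5 to G#4
B4 to B3
Db5 to Db4
D#5 to D#4
A##5 to A##4
E5 to E4

G3 F3 G#4 B3 Db4 D#4 A##4 E4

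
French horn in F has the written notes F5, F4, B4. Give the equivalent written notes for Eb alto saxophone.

G5 G4 C#5

First find concert pitch: the French horn in F sounds a perfect fifth below written, so F5 F4 B4 sounds Bb4 Bb3 E4.
Then write for Eb alto saxophone: it sounds a major sixth below written, so the part must be a major sixth above concert.
Bb4 → G5
Bb3 → G4
E4 → C#5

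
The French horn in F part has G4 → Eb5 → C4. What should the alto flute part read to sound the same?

F4 Db5 Bb3

First find concert pitch: the French horn in F sounds a perfect fifth below written, so G4 Eb5 C4 sounds C4 Ab4 F3.
Then write for alto flute: it sounds a perfect fourth below written, so the part must be a perfect fourth above concert.
C4 → F4
Ab4 → Db5
F3 → Bb3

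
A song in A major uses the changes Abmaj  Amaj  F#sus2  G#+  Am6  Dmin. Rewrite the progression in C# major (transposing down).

Cmaj C#maj A#sus2 B#+ C#m6 F#min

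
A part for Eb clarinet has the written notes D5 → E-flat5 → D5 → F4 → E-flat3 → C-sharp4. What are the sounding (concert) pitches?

F5 Gb5 F5 Ab4 Gb3 E4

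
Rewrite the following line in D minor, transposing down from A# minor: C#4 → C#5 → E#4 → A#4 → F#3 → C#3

A# minor to D minor down is an augmented fifth, so every note moves down by that interval.
C#4 gives F3
C#5 gives F4
E#4 gives A3
A#4 gives D4
F#3 gives Bb2
C#3 gives F2

F3 F4 A3 D4 Bb2 F2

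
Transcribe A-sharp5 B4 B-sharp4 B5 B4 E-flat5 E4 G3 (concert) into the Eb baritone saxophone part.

F##7 G#6 G##6 G#7 G#6 C7 C#6 E5

Written C4 sounds as Eb2 on the Eb baritone saxophone, so concert pitches are written a major thirteenth up.
A#5 becomes F##7
B4 becomes G#6
B#4 becomes G##6
B5 becomes G#7
B4 becomes G#6
Eb5 becomes C7
E4 becomes C#6
G3 becomes E5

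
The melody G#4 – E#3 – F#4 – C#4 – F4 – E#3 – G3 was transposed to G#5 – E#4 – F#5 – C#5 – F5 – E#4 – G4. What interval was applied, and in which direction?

up a perfect octave

From G#4 to G#5 is 8 letter names — an octave of some quality.
G#4 to G#5 is 12 semitones, which makes it a perfect octave; the second version is higher, so the direction is up.
Checking another pair — G3 → G4 — gives the same interval.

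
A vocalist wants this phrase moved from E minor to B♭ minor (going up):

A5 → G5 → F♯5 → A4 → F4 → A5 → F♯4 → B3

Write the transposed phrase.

Eb6 Db6 C6 Eb5 Cb5 Eb6 C5 F4

E minor to B♭ minor up is a diminished fifth, so every note moves up by that interval.
A5 becomes Eb6
G5 becomes Db6
F#5 becomes C6
A4 becomes Eb5
F4 becomes Cb5
A5 becomes Eb6
F#4 becomes C5
B3 becomes F4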